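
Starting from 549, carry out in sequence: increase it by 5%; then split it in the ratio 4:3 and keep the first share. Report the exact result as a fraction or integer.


Start with 549.
Step 1: Increase by 5%: 549 * 105/100 = 11529/20
Step 2: Split 4:3, first share = 11529/20 * 4/7 = 1647/5
Final result = 1647/5

1647/5


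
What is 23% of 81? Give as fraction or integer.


Compute 23% of 81
Convert percentage: 23% = 23/100
Multiply: 81 * 23/100
= 1863/100
= 1863/100

1863/100


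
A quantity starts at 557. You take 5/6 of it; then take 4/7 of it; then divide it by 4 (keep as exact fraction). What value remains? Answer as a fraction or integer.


Start with 557.
Step 1: Take 5/6: 557 * 5/6 = 2785/6
Step 2: Take 4/7: 2785/6 * 4/7 = 5570/21
Step 3: Divide by 4: 5570/21 / 4 = 2785/42
Final result = 2785/42

2785/42


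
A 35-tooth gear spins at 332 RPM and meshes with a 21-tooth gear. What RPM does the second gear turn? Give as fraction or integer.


Gear ratio: teeth_A * RPM_A = teeth_B * RPM_B
35 * 332 = 21 * RPM_B
11620 = 21 * RPM_B
RPM_B = 11620 / 21
RPM_B = 1660/3

1660/3


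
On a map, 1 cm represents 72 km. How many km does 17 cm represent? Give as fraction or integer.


Map scale: 1 cm = 72 km
Measured distance on map = 17 cm
Set up proportion: 17 * 72 / 1
= 1224 / 1
= 1224 km

1224


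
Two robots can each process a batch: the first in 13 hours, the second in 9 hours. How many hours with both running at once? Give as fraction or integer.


Rate of A = 1/13 job per hour
Rate of B = 1/9 job per hour
Combined rate = 1/13 + 1/9
Find common denominator: (9 + 13)/(13*9) = 22/117
Combined rate = 22/117 job per hour
Time together = 1 / (22/117) = 117/22 hours

117/22


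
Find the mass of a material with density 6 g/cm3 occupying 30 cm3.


Using mass = density * volume
Density = 6 g/cm3
Volume = 30 cm3
Mass = 6 * 30
= 180 g

180


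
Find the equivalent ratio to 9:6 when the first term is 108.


Original ratio: 9:6
First term target: 108
Scale factor = 108 / 9 = 12
Multiply second term: 6 * 12 = 72
Equivalent ratio = 108:72

108:72


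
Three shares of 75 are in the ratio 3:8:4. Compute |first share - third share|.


Total parts = 3 + 8 + 4 = 15
Value per part = 75 / 15 = 5
Shares: 3*5=15, 8*5=40, 4*5=20
First share = 15, third share = 20
Difference = |15 - 20| = 5

5


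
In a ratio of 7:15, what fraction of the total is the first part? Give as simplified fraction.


Total parts = 7 + 15 = 22
First part fraction = 7/22
Simplify: 7/22 = 7/22

7/22


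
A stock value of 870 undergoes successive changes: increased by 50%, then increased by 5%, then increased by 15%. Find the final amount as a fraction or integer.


Start: 870
Step 1: increase by 50% => multiply by 150/100
  870 * 150/100 = 1305
Step 2: increase by 5% => multiply by 105/100
  1305 * 105/100 = 5481/4
Step 3: increase by 15% => multiply by 115/100
  5481/4 * 115/100 = 126063/80
Final value = 126063/80

126063/80


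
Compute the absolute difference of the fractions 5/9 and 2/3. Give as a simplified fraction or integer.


Simplify: 5/9 = 5/9 and 2/3 = 2/3
Find common denominator: LCD = 9
Convert: 5/9 and 6/9
Difference = |5 - 6|/9 = 1/9
Simplified = 1/9

1/9


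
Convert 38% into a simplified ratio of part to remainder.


Part = 38%, Remainder = 62%
Ratio = 38:62
GCD(38, 62) = 2
Simplify: 19:31 = 19:31

19:31


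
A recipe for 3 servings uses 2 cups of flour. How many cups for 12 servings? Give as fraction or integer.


Original: 2 cups for 3 servings
Target servings = 12
Scaling factor = 12/3
New amount = 2 * 12/3
= 24/3
= 8 cups

8


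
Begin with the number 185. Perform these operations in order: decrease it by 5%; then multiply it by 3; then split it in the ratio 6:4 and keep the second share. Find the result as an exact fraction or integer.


Start with 185.
Step 1: Decrease by 5%: 185 * 95/100 = 703/4
Step 2: Multiply by 3: 703/4 * 3 = 2109/4
Step 3: Split 6:4, second share = 2109/4 * 4/10 = 2109/10
Final result = 2109/10

2109/10


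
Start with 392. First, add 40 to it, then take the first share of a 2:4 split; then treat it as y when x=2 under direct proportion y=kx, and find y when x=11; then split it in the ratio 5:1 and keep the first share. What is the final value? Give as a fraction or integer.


Start with 392.
Step 1: Add 40: 392+40=432; split 2:4 first = 432*2/6 = 144
Step 2: Direct prop: k = (144)/2; new y = k*11 = 144*11/2 = 792
Step 3: Split 5:1, first share = 792 * 5/6 = 660
Final result = 660

660


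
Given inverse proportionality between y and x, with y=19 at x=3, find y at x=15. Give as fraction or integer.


Inverse proportion: y = k/x
Find k: k = 3 * 19 = 57
Compute y at x=15: y = 57/15
y = 19/5

19/5


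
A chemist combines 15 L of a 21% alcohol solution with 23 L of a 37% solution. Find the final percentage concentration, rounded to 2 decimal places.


Solute in mixture 1 = 21% of 15 L = 15*21/100 = 63/20 L
Solute in mixture 2 = 37% of 23 L = 23*37/100 = 851/100 L
Total solute = 63/20 + 851/100 = 583/50 L
Total volume = 15 + 23 = 38 L
Final concentration = 583/50/38 * 100 = 30.68%

30.68


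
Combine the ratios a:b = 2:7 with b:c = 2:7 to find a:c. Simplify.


Given a:b = 2:7 and b:c = 2:7
Make b consistent. Multiply first ratio by 2: a:b = 4:14
Multiply second ratio by 7: b:c = 14:49
Now b = 14 in both, so a:b:c = 4:14:49
Therefore a:c = 4:49
Simplify by GCD: a:c = 4:49

4:49


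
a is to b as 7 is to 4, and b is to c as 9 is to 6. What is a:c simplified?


Given a:b = 7:4 and b:c = 9:6
Make b consistent. Multiply first ratio by 9: a:b = 63:36
Multiply second ratio by 4: b:c = 36:24
Now b = 36 in both, so a:b:c = 63:36:24
Therefore a:c = 63:24
Simplify by GCD: a:c = 21:8

21:8


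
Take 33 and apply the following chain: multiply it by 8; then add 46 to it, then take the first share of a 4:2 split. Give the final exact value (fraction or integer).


Start with 33.
Step 1: Multiply by 8: 33 * 8 = 264
Step 2: Add 46: 264+46=310; split 4:2 first = 310*4/6 = 620/3
Final result = 620/3

620/3


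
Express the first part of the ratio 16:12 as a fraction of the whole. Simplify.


Total parts = 16 + 12 = 28
First part fraction = 16/28
Simplify: 16/28 = 4/7

4/7


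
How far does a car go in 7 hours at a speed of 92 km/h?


Using distance = speed * time
Speed = 92 km/h
Time = 7 hours
Distance = 92 * 7
= 644 km

644


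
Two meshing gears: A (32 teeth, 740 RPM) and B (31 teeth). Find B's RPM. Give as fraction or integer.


Gear ratio: teeth_A * RPM_A = teeth_B * RPM_B
32 * 740 = 31 * RPM_B
23680 = 31 * RPM_B
RPM_B = 23680 / 31
RPM_B = 23680/31

23680/31


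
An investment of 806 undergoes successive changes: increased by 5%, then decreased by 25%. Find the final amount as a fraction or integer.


Start: 806
Step 1: increase by 5% => multiply by 105/100
  806 * 105/100 = 8463/10
Step 2: decrease by 25% => multiply by 75/100
  8463/10 * 75/100 = 25389/40
Final value = 25389/40

25389/40


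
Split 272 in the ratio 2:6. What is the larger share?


Total parts = 2 + 6 = 8
Value per part = 272 / 8 = 34
First share = 2 * 34 = 68
Second share = 6 * 34 = 204
Larger share = 204

204


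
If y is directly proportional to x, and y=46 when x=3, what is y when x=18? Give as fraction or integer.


Direct proportion: y = kx
Find k: k = 46/3 = 46/3
Compute y at x=18: y = 46/3 * 18
y = 276

276


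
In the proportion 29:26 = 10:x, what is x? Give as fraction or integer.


Setting up: 29/26 = 10/x
Cross multiply: 29 * x = 26 * 10
29x = 260
x = 260/29
x = 260/29

260/29


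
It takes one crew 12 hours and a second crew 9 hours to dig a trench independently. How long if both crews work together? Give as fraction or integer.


Rate of A = 1/12 job per hour
Rate of B = 1/9 job per hour
Combined rate = 1/12 + 1/9
Find common denominator: (9 + 12)/(12*9) = 21/108
Combined rate = 7/36 job per hour
Time together = 1 / (7/36) = 36/7 hours

36/7


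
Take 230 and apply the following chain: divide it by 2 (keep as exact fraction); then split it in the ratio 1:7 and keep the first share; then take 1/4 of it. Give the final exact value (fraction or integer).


Start with 230.
Step 1: Divide by 2: 230 / 2 = 115
Step 2: Split 1:7, first share = 115 * 1/8 = 115/8
Step 3: Take 1/4: 115/8 * 1/4 = 115/32
Final result = 115/32

115/32


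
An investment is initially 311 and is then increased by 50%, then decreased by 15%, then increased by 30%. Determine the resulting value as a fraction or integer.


Start: 311
Step 1: increase by 50% => multiply by 150/100
  311 * 150/100 = 933/2
Step 2: decrease by 15% => multiply by 85/100
  933/2 * 85/100 = 15861/40
Step 3: increase by 30% => multiply by 130/100
  15861/40 * 130/100 = 206193/400
Final value = 206193/400

206193/400


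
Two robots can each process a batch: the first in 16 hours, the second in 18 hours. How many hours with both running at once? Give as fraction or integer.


Rate of A = 1/16 job per hour
Rate of B = 1/18 job per hour
Combined rate = 1/16 + 1/18
Find common denominator: (18 + 16)/(16*18) = 34/288
Combined rate = 17/144 job per hour
Time together = 1 / (17/144) = 144/17 hours

144/17


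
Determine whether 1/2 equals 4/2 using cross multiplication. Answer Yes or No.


Cross multiply to check 1/2 = 4/2
Left cross product: 1 * 2 = 2
Right cross product: 2 * 4 = 8
2 != 8
Not equal, so proportions differ => No

No


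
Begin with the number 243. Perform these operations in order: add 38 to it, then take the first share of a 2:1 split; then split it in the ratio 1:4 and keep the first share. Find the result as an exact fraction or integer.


Start with 243.
Step 1: Add 38: 243+38=281; split 2:1 first = 281*2/3 = 562/3
Step 2: Split 1:4, first share = 562/3 * 1/5 = 562/15
Final result = 562/15

562/15


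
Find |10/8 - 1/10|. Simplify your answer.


Simplify: 10/8 = 5/4 and 1/10 = 1/10
Find common denominator: LCD = 20
Convert: 25/20 and 2/20
Difference = |25 - 2|/20 = 23/20
Simplified = 23/20

23/20


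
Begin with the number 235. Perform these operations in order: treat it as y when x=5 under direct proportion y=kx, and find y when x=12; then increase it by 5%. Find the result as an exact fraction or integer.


Start with 235.
Step 1: Direct prop: k = (235)/5; new y = k*12 = 235*12/5 = 564
Step 2: Increase by 5%: 564 * 105/100 = 2961/5
Final result = 2961/5

2961/5


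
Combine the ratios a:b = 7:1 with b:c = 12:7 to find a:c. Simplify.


Given a:b = 7:1 and b:c = 12:7
Make b consistent. Multiply first ratio by 12: a:b = 84:12
Multiply second ratio by 1: b:c = 12:7
Now b = 12 in both, so a:b:c = 84:12:7
Therefore a:c = 84:7
Simplify by GCD: a:c = 12:1

12:1


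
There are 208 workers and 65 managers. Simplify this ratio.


Find GCD(208, 65)
GCD = 13
Divide both by 13: 208/13 = 16, 65/13 = 5
Simplified ratio = 16:5

16:5


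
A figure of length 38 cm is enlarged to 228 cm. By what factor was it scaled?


Original length = 38 cm
Scaled length = 228 cm
Scale factor = 228 / 38
= 6

6


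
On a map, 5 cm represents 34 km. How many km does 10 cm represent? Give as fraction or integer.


Map scale: 5 cm = 34 km
Measured distance on map = 10 cm
Set up proportion: 10 * 34 / 5
= 340 / 5
= 68 km

68


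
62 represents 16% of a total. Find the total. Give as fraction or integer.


Given: 62 is 16% of the whole
Set up: 62 = 16/100 * whole
whole = 62 * 100 / 16
whole = 6200 / 16
whole = 775/2

775/2


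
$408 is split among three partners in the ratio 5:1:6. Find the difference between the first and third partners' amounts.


Total parts = 5 + 1 + 6 = 12
Value per part = 408 / 12 = 34
Shares: 5*34=170, 1*34=34, 6*34=204
First share = 170, third share = 204
Difference = |170 - 204| = 34

34


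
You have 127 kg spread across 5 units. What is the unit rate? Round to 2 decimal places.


Total kg = 127
Number of units = 5
Unit rate = 127 / 5
= 25.40 kg per unit

25.40


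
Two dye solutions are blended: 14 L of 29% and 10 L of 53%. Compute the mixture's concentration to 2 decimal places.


Solute in mixture 1 = 29% of 14 L = 14*29/100 = 203/50 L
Solute in mixture 2 = 53% of 10 L = 10*53/100 = 53/10 L
Total solute = 203/50 + 53/10 = 234/25 L
Total volume = 14 + 10 = 24 L
Final concentration = 234/25/24 * 100 = 39.00%

39.00


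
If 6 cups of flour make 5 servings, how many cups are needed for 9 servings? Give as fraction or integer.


Original: 6 cups for 5 servings
Target servings = 9
Scaling factor = 9/5
New amount = 6 * 9/5
= 54/5
= 54/5 cups

54/5


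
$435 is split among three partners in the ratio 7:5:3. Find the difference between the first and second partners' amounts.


Total parts = 7 + 5 + 3 = 15
Value per part = 435 / 15 = 29
Shares: 7*29=203, 5*29=145, 3*29=87
First share = 203, second share = 145
Difference = |203 - 145| = 58

58


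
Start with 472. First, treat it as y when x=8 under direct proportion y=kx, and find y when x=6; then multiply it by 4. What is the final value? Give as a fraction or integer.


Start with 472.
Step 1: Direct prop: k = (472)/8; new y = k*6 = 472*6/8 = 354
Step 2: Multiply by 4: 354 * 4 = 1416
Final result = 1416

1416


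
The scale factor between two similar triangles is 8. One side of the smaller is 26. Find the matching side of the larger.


Similar triangles have proportional sides
Scale factor = 8
Smaller side = 26
Corresponding larger side = 26 * 8
= 208

208


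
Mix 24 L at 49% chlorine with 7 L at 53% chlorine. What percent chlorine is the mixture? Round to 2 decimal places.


Solute in mixture 1 = 49% of 24 L = 24*49/100 = 294/25 L
Solute in mixture 2 = 53% of 7 L = 7*53/100 = 371/100 L
Total solute = 294/25 + 371/100 = 1547/100 L
Total volume = 24 + 7 = 31 L
Final concentration = 1547/100/31 * 100 = 49.90%

49.90


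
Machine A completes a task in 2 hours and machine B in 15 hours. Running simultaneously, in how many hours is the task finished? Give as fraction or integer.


Rate of A = 1/2 job per hour
Rate of B = 1/15 job per hour
Combined rate = 1/2 + 1/15
Find common denominator: (15 + 2)/(2*15) = 17/30
Combined rate = 17/30 job per hour
Time together = 1 / (17/30) = 30/17 hours

30/17


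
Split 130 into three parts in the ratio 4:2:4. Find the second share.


Ratio = 4:2:4
Total parts = 4 + 2 + 4 = 10
Value per part = 130 / 10 = 13
First share = 4 * 13 = 52
Middle share = 2 * 13 = 26
Third share = 4 * 13 = 52

26


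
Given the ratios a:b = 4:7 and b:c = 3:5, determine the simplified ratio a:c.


Given a:b = 4:7 and b:c = 3:5
Make b consistent. Multiply first ratio by 3: a:b = 12:21
Multiply second ratio by 7: b:c = 21:35
Now b = 21 in both, so a:b:c = 12:21:35
Therefore a:c = 12:35
Simplify by GCD: a:c = 12:35

12:35


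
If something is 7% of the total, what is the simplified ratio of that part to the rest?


Part = 7%, Remainder = 93%
Ratio = 7:93
GCD(7, 93) = 1
Simplify: 7:93 = 7:93

7:93


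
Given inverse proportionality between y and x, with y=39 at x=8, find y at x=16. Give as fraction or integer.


Inverse proportion: y = k/x
Find k: k = 8 * 39 = 312
Compute y at x=16: y = 312/16
y = 39/2

39/2


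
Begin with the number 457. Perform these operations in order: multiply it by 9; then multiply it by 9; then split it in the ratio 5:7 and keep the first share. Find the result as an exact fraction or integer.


Start with 457.
Step 1: Multiply by 9: 457 * 9 = 4113
Step 2: Multiply by 9: 4113 * 9 = 37017
Step 3: Split 5:7, first share = 37017 * 5/12 = 61695/4
Final result = 61695/4

61695/4


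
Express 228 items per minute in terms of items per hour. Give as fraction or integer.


Converting from per minute to per hour
Rate = 228 items per minute
Multiply by 60: 228 * 60
= 13680 items per hour

13680


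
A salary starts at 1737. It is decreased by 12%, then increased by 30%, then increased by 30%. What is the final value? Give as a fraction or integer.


Start: 1737
Step 1: decrease by 12% => multiply by 88/100
  1737 * 88/100 = 38214/25
Step 2: increase by 30% => multiply by 130/100
  38214/25 * 130/100 = 248391/125
Step 3: increase by 30% => multiply by 130/100
  248391/125 * 130/100 = 3229083/1250
Final value = 3229083/1250

3229083/1250


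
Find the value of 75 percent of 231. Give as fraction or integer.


Compute 75% of 231
Convert percentage: 75% = 75/100
Multiply: 231 * 75/100
= 17325/100
= 693/4

693/4


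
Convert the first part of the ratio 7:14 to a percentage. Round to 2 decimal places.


Total parts = 7 + 14 = 21
First part fraction = 7/21
Percentage = (7/21) * 100
= 0.333333 * 100
= 33.33%

33.33


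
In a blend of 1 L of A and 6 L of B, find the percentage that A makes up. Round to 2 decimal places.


Volume of A = 1 L
Volume of B = 6 L
Total volume = 1 + 6 = 7 L
Percentage of A = (1/7) * 100
= 14.29%

14.29


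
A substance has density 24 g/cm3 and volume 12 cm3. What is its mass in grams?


Using mass = density * volume
Density = 24 g/cm3
Volume = 12 cm3
Mass = 24 * 12
= 288 g

288


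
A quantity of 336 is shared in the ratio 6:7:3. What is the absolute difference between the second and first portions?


Total parts = 6 + 7 + 3 = 16
Value per part = 336 / 16 = 21
Shares: 6*21=126, 7*21=147, 3*21=63
Second share = 147, first share = 126
Difference = |147 - 126| = 21

21


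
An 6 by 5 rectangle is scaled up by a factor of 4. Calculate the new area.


Original dimensions: 6 x 5
Enlargement factor = 4
New width = 6 * 4 = 24
New height = 5 * 4 = 20
New area = 24 * 20 = 480

480


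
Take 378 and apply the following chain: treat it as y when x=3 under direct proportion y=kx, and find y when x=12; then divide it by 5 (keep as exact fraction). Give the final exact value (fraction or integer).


Start with 378.
Step 1: Direct prop: k = (378)/3; new y = k*12 = 378*12/3 = 1512
Step 2: Divide by 5: 1512 / 5 = 1512/5
Final result = 1512/5

1512/5


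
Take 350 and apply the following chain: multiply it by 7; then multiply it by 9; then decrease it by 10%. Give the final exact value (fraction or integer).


Start with 350.
Step 1: Multiply by 7: 350 * 7 = 2450
Step 2: Multiply by 9: 2450 * 9 = 22050
Step 3: Decrease by 10%: 22050 * 90/100 = 19845
Final result = 19845

19845


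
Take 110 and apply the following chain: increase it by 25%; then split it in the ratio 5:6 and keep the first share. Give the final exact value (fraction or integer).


Start with 110.
Step 1: Increase by 25%: 110 * 125/100 = 275/2
Step 2: Split 5:6, first share = 275/2 * 5/11 = 125/2
Final result = 125/2

125/2


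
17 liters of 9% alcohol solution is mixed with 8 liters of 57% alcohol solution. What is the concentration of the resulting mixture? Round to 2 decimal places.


Solute in mixture 1 = 9% of 17 L = 17*9/100 = 153/100 L
Solute in mixture 2 = 57% of 8 L = 8*57/100 = 114/25 L
Total solute = 153/100 + 114/25 = 609/100 L
Total volume = 17 + 8 = 25 L
Final concentration = 609/100/25 * 100 = 24.36%

24.36


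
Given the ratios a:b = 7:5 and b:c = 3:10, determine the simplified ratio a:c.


Given a:b = 7:5 and b:c = 3:10
Make b consistent. Multiply first ratio by 3: a:b = 21:15
Multiply second ratio by 5: b:c = 15:50
Now b = 15 in both, so a:b:c = 21:15:50
Therefore a:c = 21:50
Simplify by GCD: a:c = 21:50

21:50


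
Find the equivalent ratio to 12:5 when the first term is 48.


Original ratio: 12:5
First term target: 48
Scale factor = 48 / 12 = 4
Multiply second term: 5 * 4 = 20
Equivalent ratio = 48:20

48:20


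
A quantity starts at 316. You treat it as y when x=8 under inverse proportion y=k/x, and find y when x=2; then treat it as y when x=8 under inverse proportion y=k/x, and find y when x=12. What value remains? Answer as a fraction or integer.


Start with 316.
Step 1: Inverse prop: k = (316)*8; new y = k/2 = 316*8/2 = 1264
Step 2: Inverse prop: k = (1264)*8; new y = k/12 = 1264*8/12 = 2528/3
Final result = 2528/3

2528/3


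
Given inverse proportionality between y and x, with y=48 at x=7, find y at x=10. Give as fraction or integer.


Inverse proportion: y = k/x
Find k: k = 7 * 48 = 336
Compute y at x=10: y = 336/10
y = 168/5

168/5


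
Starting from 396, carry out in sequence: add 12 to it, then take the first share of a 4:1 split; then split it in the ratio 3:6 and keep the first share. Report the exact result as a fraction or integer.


Start with 396.
Step 1: Add 12: 396+12=408; split 4:1 first = 408*4/5 = 1632/5
Step 2: Split 3:6, first share = 1632/5 * 3/9 = 544/5
Final result = 544/5

544/5


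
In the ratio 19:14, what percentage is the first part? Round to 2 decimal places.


Total parts = 19 + 14 = 33
First part fraction = 19/33
Percentage = (19/33) * 100
= 0.575758 * 100
= 57.58%

57.58


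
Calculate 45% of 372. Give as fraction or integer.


Compute 45% of 372
Convert percentage: 45% = 45/100
Multiply: 372 * 45/100
= 16740/100
= 837/5

837/5


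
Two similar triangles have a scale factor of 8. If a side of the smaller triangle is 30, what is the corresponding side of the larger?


Similar triangles have proportional sides
Scale factor = 8
Smaller side = 30
Corresponding larger side = 30 * 8
= 240

240


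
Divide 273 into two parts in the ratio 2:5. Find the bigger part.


Total parts = 2 + 5 = 7
Value per part = 273 / 7 = 39
First share = 2 * 39 = 78
Second share = 5 * 39 = 195
Larger share = 195

195


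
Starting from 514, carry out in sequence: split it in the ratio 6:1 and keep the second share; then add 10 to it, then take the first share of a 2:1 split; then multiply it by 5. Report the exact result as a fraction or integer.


Start with 514.
Step 1: Split 6:1, second share = 514 * 1/7 = 514/7
Step 2: Add 10: 514/7+10=584/7; split 2:1 first = 584/7*2/3 = 1168/21
Step 3: Multiply by 5: 1168/21 * 5 = 5840/21
Final result = 5840/21

5840/21


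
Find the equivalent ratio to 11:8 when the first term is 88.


Original ratio: 11:8
First term target: 88
Scale factor = 88 / 11 = 8
Multiply second term: 8 * 8 = 64
Equivalent ratio = 88:64

88:64


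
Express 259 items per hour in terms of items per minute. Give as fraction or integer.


Converting from per hour to per minute
Rate = 259 items per hour
Divide by 60: 259/60
= 259/60 items per minute

259/60


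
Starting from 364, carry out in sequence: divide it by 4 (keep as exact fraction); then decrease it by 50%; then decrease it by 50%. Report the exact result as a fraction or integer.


Start with 364.
Step 1: Divide by 4: 364 / 4 = 91
Step 2: Decrease by 50%: 91 * 50/100 = 91/2
Step 3: Decrease by 50%: 91/2 * 50/100 = 91/4
Final result = 91/4

91/4


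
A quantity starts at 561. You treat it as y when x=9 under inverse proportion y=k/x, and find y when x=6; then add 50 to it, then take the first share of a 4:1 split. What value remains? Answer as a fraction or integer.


Start with 561.
Step 1: Inverse prop: k = (561)*9; new y = k/6 = 561*9/6 = 1683/2
Step 2: Add 50: 1683/2+50=1783/2; split 4:1 first = 1783/2*4/5 = 3566/5
Final result = 3566/5

3566/5


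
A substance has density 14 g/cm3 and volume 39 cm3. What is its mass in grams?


Using mass = density * volume
Density = 14 g/cm3
Volume = 39 cm3
Mass = 14 * 39
= 546 g

546


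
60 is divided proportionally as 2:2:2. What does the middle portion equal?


Ratio = 2:2:2
Total parts = 2 + 2 + 2 = 6
Value per part = 60 / 6 = 10
First share = 2 * 10 = 20
Middle share = 2 * 10 = 20
Third share = 2 * 10 = 20

20


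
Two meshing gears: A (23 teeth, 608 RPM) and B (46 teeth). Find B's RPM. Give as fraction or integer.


Gear ratio: teeth_A * RPM_A = teeth_B * RPM_B
23 * 608 = 46 * RPM_B
13984 = 46 * RPM_B
RPM_B = 13984 / 46
RPM_B = 304

304


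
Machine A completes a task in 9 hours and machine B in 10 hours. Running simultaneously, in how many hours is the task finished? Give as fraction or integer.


Rate of A = 1/9 job per hour
Rate of B = 1/10 job per hour
Combined rate = 1/9 + 1/10
Find common denominator: (10 + 9)/(9*10) = 19/90
Combined rate = 19/90 job per hour
Time together = 1 / (19/90) = 90/19 hours

90/19


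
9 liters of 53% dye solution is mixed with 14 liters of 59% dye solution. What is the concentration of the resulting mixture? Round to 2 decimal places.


Solute in mixture 1 = 53% of 9 L = 9*53/100 = 477/100 L
Solute in mixture 2 = 59% of 14 L = 14*59/100 = 413/50 L
Total solute = 477/100 + 413/50 = 1303/100 L
Total volume = 9 + 14 = 23 L
Final concentration = 1303/100/23 * 100 = 56.65%

56.65


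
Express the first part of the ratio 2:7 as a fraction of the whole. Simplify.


Total parts = 2 + 7 = 9
First part fraction = 2/9
Simplify: 2/9 = 2/9

2/9


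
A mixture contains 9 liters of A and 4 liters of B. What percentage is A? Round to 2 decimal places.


Volume of A = 9 L
Volume of B = 4 L
Total volume = 9 + 4 = 13 L
Percentage of A = (9/13) * 100
= 69.23%

69.23


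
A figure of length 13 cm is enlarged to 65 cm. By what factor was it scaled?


Original length = 13 cm
Scaled length = 65 cm
Scale factor = 65 / 13
= 5

5


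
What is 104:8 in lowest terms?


Find GCD(104, 8)
GCD = 8
Divide both by 8: 104/8 = 13, 8/8 = 1
Simplified ratio = 13:1

13:1


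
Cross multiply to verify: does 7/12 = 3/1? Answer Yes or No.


Cross multiply to check 7/12 = 3/1
Left cross product: 7 * 1 = 7
Right cross product: 12 * 3 = 36
7 != 36
Not equal, so proportions differ => No

No


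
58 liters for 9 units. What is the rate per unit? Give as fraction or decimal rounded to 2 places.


Total liters = 58
Number of units = 9
Unit rate = 58 / 9
= 6.44 liters per unit

6.44


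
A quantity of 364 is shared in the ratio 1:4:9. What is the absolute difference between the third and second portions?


Total parts = 1 + 4 + 9 = 14
Value per part = 364 / 14 = 26
Shares: 1*26=26, 4*26=104, 9*26=234
Third share = 234, second share = 104
Difference = |234 - 104| = 130

130


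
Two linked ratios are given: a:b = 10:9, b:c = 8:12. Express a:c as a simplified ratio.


Given a:b = 10:9 and b:c = 8:12
Make b consistent. Multiply first ratio by 8: a:b = 80:72
Multiply second ratio by 9: b:c = 72:108
Now b = 72 in both, so a:b:c = 80:72:108
Therefore a:c = 80:108
Simplify by GCD: a:c = 20:27

20:27


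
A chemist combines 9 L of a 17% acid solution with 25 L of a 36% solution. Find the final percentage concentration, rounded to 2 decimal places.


Solute in mixture 1 = 17% of 9 L = 9*17/100 = 153/100 L
Solute in mixture 2 = 36% of 25 L = 25*36/100 = 9 L
Total solute = 153/100 + 9 = 1053/100 L
Total volume = 9 + 25 = 34 L
Final concentration = 1053/100/34 * 100 = 30.97%

30.97


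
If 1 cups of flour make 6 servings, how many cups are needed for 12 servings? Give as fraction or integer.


Original: 1 cups for 6 servings
Target servings = 12
Scaling factor = 12/6
New amount = 1 * 12/6
= 12/6
= 2 cups

2


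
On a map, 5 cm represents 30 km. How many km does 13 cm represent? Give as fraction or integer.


Map scale: 5 cm = 30 km
Measured distance on map = 13 cm
Set up proportion: 13 * 30 / 5
= 390 / 5
= 78 km

78


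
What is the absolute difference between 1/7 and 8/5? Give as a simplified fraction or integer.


Simplify: 1/7 = 1/7 and 8/5 = 8/5
Find common denominator: LCD = 35
Convert: 5/35 and 56/35
Difference = |5 - 56|/35 = 51/35
Simplified = 51/35

51/35


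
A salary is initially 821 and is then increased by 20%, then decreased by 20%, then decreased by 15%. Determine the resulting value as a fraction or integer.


Start: 821
Step 1: increase by 20% => multiply by 120/100
  821 * 120/100 = 4926/5
Step 2: decrease by 20% => multiply by 80/100
  4926/5 * 80/100 = 19704/25
Step 3: decrease by 15% => multiply by 85/100
  19704/25 * 85/100 = 83742/125
Final value = 83742/125

83742/125


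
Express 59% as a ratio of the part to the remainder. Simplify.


Part = 59%, Remainder = 41%
Ratio = 59:41
GCD(59, 41) = 1
Simplify: 59:41 = 59:41

59:41


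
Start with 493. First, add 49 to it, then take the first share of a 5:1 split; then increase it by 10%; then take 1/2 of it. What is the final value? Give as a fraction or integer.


Start with 493.
Step 1: Add 49: 493+49=542; split 5:1 first = 542*5/6 = 1355/3
Step 2: Increase by 10%: 1355/3 * 110/100 = 2981/6
Step 3: Take 1/2: 2981/6 * 1/2 = 2981/12
Final result = 2981/12

2981/12


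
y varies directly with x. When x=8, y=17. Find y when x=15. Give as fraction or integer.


Direct proportion: y = kx
Find k: k = 17/8 = 17/8
Compute y at x=15: y = 17/8 * 15
y = 255/8

255/8


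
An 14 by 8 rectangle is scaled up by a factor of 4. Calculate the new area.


Original dimensions: 14 x 8
Enlargement factor = 4
New width = 14 * 4 = 56
New height = 8 * 4 = 32
New area = 56 * 32 = 1792

1792


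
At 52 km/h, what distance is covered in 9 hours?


Using distance = speed * time
Speed = 52 km/h
Time = 9 hours
Distance = 52 * 9
= 468 km

468


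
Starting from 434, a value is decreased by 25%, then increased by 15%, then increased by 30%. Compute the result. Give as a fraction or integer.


Start: 434
Step 1: decrease by 25% => multiply by 75/100
  434 * 75/100 = 651/2
Step 2: increase by 15% => multiply by 115/100
  651/2 * 115/100 = 14973/40
Step 3: increase by 30% => multiply by 130/100
  14973/40 * 130/100 = 194649/400
Final value = 194649/400

194649/400


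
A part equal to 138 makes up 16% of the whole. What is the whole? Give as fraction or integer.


Given: 138 is 16% of the whole
Set up: 138 = 16/100 * whole
whole = 138 * 100 / 16
whole = 13800 / 16
whole = 1725/2

1725/2


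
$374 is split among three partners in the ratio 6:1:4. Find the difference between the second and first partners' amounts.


Total parts = 6 + 1 + 4 = 11
Value per part = 374 / 11 = 34
Shares: 6*34=204, 1*34=34, 4*34=136
Second share = 34, first share = 204
Difference = |34 - 204| = 170

170


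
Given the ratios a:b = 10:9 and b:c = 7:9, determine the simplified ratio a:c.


Given a:b = 10:9 and b:c = 7:9
Make b consistent. Multiply first ratio by 7: a:b = 70:63
Multiply second ratio by 9: b:c = 63:81
Now b = 63 in both, so a:b:c = 70:63:81
Therefore a:c = 70:81
Simplify by GCD: a:c = 70:81

70:81


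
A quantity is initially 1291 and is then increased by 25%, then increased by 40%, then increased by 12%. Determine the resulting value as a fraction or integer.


Start: 1291
Step 1: increase by 25% => multiply by 125/100
  1291 * 125/100 = 6455/4
Step 2: increase by 40% => multiply by 140/100
  6455/4 * 140/100 = 9037/4
Step 3: increase by 12% => multiply by 112/100
  9037/4 * 112/100 = 63259/25
Final value = 63259/25

63259/25


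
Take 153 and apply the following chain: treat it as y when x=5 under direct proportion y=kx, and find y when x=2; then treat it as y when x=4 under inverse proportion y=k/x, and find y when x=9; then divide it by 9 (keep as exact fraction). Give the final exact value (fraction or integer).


Start with 153.
Step 1: Direct prop: k = (153)/5; new y = k*2 = 153*2/5 = 306/5
Step 2: Inverse prop: k = (306/5)*4; new y = k/9 = 306/5*4/9 = 136/5
Step 3: Divide by 9: 136/5 / 9 = 136/45
Final result = 136/45

136/45


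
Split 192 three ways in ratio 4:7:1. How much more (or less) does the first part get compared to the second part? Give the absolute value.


Total parts = 4 + 7 + 1 = 12
Value per part = 192 / 12 = 16
Shares: 4*16=64, 7*16=112, 1*16=16
First share = 64, second share = 112
Difference = |64 - 112| = 48

48


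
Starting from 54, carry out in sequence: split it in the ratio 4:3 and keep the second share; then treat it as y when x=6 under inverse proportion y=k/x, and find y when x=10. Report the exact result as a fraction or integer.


Start with 54.
Step 1: Split 4:3, second share = 54 * 3/7 = 162/7
Step 2: Inverse prop: k = (162/7)*6; new y = k/10 = 162/7*6/10 = 486/35
Final result = 486/35

486/35


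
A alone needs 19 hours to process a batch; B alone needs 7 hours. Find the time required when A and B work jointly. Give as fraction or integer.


Rate of A = 1/19 job per hour
Rate of B = 1/7 job per hour
Combined rate = 1/19 + 1/7
Find common denominator: (7 + 19)/(19*7) = 26/133
Combined rate = 26/133 job per hour
Time together = 1 / (26/133) = 133/26 hours

133/26


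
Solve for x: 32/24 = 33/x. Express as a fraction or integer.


Setting up: 32/24 = 33/x
Cross multiply: 32 * x = 24 * 33
32x = 792
x = 792/32
x = 99/4

99/4


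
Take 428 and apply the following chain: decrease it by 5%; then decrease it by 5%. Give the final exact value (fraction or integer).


Start with 428.
Step 1: Decrease by 5%: 428 * 95/100 = 2033/5
Step 2: Decrease by 5%: 2033/5 * 95/100 = 38627/100
Final result = 38627/100

38627/100


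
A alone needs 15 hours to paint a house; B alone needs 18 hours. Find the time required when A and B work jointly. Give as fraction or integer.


Rate of A = 1/15 job per hour
Rate of B = 1/18 job per hour
Combined rate = 1/15 + 1/18
Find common denominator: (18 + 15)/(15*18) = 33/270
Combined rate = 11/90 job per hour
Time together = 1 / (11/90) = 90/11 hours

90/11


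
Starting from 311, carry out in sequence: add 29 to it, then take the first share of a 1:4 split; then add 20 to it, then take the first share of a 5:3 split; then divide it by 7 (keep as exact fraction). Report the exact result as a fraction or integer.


Start with 311.
Step 1: Add 29: 311+29=340; split 1:4 first = 340*1/5 = 68
Step 2: Add 20: 68+20=88; split 5:3 first = 88*5/8 = 55
Step 3: Divide by 7: 55 / 7 = 55/7
Final result = 55/7

55/7


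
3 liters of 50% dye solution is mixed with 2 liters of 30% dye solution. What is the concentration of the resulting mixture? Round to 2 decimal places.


Solute in mixture 1 = 50% of 3 L = 3*50/100 = 3/2 L
Solute in mixture 2 = 30% of 2 L = 2*30/100 = 3/5 L
Total solute = 3/2 + 3/5 = 21/10 L
Total volume = 3 + 2 = 5 L
Final concentration = 21/10/5 * 100 = 42.00%

42.00


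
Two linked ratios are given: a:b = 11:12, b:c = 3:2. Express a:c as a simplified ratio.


Given a:b = 11:12 and b:c = 3:2
Make b consistent. Multiply first ratio by 3: a:b = 33:36
Multiply second ratio by 12: b:c = 36:24
Now b = 36 in both, so a:b:c = 33:36:24
Therefore a:c = 33:24
Simplify by GCD: a:c = 11:8

11:8


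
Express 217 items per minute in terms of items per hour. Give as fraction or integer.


Converting from per minute to per hour
Rate = 217 items per minute
Multiply by 60: 217 * 60
= 13020 items per hour

13020


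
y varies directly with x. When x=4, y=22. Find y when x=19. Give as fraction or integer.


Direct proportion: y = kx
Find k: k = 22/4 = 11/2
Compute y at x=19: y = 11/2 * 19
y = 209/2

209/2


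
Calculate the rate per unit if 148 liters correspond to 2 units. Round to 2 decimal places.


Total liters = 148
Number of units = 2
Unit rate = 148 / 2
= 74 liters per unit

74


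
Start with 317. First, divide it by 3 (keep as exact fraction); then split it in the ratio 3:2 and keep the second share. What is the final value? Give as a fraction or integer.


Start with 317.
Step 1: Divide by 3: 317 / 3 = 317/3
Step 2: Split 3:2, second share = 317/3 * 2/5 = 634/15
Final result = 634/15

634/15


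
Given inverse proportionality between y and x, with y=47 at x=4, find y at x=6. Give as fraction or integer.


Inverse proportion: y = k/x
Find k: k = 4 * 47 = 188
Compute y at x=6: y = 188/6
y = 94/3

94/3


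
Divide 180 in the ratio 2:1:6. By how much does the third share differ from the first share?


Total parts = 2 + 1 + 6 = 9
Value per part = 180 / 9 = 20
Shares: 2*20=40, 1*20=20, 6*20=120
Third share = 120, first share = 40
Difference = |120 - 40| = 80

80


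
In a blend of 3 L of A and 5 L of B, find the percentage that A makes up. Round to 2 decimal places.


Volume of A = 3 L
Volume of B = 5 L
Total volume = 3 + 5 = 8 L
Percentage of A = (3/8) * 100
= 37.50%

37.50


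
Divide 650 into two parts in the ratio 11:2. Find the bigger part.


Total parts = 11 + 2 = 13
Value per part = 650 / 13 = 50
First share = 11 * 50 = 550
Second share = 2 * 50 = 100
Larger share = 550

550


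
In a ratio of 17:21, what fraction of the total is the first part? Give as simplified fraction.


Total parts = 17 + 21 = 38
First part fraction = 17/38
Simplify: 17/38 = 17/38

17/38


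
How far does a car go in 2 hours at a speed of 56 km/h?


Using distance = speed * time
Speed = 56 km/h
Time = 2 hours
Distance = 56 * 2
= 112 km

112


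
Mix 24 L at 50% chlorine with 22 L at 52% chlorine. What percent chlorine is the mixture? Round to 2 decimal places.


Solute in mixture 1 = 50% of 24 L = 24*50/100 = 12 L
Solute in mixture 2 = 52% of 22 L = 22*52/100 = 286/25 L
Total solute = 12 + 286/25 = 586/25 L
Total volume = 24 + 22 = 46 L
Final concentration = 586/25/46 * 100 = 50.96%

50.96


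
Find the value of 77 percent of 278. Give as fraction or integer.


Compute 77% of 278
Convert percentage: 77% = 77/100
Multiply: 278 * 77/100
= 21406/100
= 10703/50

10703/50


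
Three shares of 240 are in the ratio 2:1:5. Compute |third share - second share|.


Total parts = 2 + 1 + 5 = 8
Value per part = 240 / 8 = 30
Shares: 2*30=60, 1*30=30, 5*30=150
Third share = 150, second share = 30
Difference = |150 - 30| = 120

120


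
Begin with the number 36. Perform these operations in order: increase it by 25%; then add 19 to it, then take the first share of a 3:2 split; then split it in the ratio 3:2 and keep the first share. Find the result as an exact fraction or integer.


Start with 36.
Step 1: Increase by 25%: 36 * 125/100 = 45
Step 2: Add 19: 45+19=64; split 3:2 first = 64*3/5 = 192/5
Step 3: Split 3:2, first share = 192/5 * 3/5 = 576/25
Final result = 576/25

576/25


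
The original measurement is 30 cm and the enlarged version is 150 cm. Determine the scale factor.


Original length = 30 cm
Scaled length = 150 cm
Scale factor = 150 / 30
= 5

5


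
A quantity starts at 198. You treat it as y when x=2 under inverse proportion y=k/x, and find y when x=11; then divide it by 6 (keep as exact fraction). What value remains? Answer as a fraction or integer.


Start with 198.
Step 1: Inverse prop: k = (198)*2; new y = k/11 = 198*2/11 = 36
Step 2: Divide by 6: 36 / 6 = 6
Final result = 6

6


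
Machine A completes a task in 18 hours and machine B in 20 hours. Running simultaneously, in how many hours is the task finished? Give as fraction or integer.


Rate of A = 1/18 job per hour
Rate of B = 1/20 job per hour
Combined rate = 1/18 + 1/20
Find common denominator: (20 + 18)/(18*20) = 38/360
Combined rate = 19/180 job per hour
Time together = 1 / (19/180) = 180/19 hours

180/19


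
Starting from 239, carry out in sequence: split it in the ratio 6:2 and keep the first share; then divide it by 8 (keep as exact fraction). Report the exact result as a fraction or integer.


Start with 239.
Step 1: Split 6:2, first share = 239 * 6/8 = 717/4
Step 2: Divide by 8: 717/4 / 8 = 717/32
Final result = 717/32

717/32


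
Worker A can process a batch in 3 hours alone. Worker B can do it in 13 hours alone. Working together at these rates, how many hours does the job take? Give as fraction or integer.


Rate of A = 1/3 job per hour
Rate of B = 1/13 job per hour
Combined rate = 1/3 + 1/13
Find common denominator: (13 + 3)/(3*13) = 16/39
Combined rate = 16/39 job per hour
Time together = 1 / (16/39) = 39/16 hours

39/16


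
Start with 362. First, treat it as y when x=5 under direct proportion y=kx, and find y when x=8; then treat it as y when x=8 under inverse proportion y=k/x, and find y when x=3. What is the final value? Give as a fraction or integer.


Start with 362.
Step 1: Direct prop: k = (362)/5; new y = k*8 = 362*8/5 = 2896/5
Step 2: Inverse prop: k = (2896/5)*8; new y = k/3 = 2896/5*8/3 = 23168/15
Final result = 23168/15

23168/15
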